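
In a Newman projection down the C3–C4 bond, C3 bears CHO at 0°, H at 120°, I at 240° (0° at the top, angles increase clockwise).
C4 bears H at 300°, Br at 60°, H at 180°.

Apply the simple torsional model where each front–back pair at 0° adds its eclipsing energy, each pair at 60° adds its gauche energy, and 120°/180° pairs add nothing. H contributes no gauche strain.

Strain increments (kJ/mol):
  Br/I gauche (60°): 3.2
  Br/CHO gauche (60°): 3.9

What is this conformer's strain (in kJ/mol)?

This conformer (staggered): CHO(0°)/Br(60°) gauche 3.9 → 3.9 kJ/mol.

3.9 kJ/mol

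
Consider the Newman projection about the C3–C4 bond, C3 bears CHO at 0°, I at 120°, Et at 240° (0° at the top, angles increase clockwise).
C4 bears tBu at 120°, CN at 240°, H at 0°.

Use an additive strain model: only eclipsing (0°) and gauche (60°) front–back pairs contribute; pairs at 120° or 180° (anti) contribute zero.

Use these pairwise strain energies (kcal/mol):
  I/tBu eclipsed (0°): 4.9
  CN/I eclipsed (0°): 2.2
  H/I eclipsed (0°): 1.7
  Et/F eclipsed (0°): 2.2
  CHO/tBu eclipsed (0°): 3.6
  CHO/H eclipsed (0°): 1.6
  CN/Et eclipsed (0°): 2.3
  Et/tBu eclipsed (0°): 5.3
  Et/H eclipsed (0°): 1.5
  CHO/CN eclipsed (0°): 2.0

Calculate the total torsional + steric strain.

This conformer (eclipsed): CHO–H eclipsed, I–tBu eclipsed, Et–CN eclipsed; 1.6 + 4.9 + 2.3 = 8.8 kcal/mol.

8.8 kcal/mol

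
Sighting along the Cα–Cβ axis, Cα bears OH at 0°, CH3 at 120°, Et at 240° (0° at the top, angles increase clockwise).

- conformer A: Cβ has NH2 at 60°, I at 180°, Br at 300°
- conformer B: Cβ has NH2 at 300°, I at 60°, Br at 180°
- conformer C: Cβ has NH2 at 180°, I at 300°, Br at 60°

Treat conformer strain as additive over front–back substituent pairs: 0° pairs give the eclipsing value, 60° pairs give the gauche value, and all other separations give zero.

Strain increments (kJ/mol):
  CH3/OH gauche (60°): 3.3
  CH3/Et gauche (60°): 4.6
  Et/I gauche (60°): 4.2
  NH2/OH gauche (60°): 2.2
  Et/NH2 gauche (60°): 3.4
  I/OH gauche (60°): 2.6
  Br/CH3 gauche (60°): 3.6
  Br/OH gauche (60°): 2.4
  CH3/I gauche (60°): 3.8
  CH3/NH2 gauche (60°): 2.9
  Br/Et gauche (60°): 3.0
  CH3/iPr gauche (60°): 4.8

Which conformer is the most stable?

A

A (staggered): OH(0°)/NH2(60°) gauche 2.2; OH(0°)/Br(300°) gauche 2.4; CH3(120°)/NH2(60°) gauche 2.9; CH3(120°)/I(180°) gauche 3.8; Et(240°)/I(180°) gauche 4.2; Et(240°)/Br(300°) gauche 3.0 → 18.5 kJ/mol.
B (staggered): OH(0°)/NH2(300°) gauche 2.2; OH(0°)/I(60°) gauche 2.6; CH3(120°)/I(60°) gauche 3.8; CH3(120°)/Br(180°) gauche 3.6; Et(240°)/NH2(300°) gauche 3.4; Et(240°)/Br(180°) gauche 3.0 → 18.6 kJ/mol.
C (staggered): OH(0°)/I(300°) gauche 2.6; OH(0°)/Br(60°) gauche 2.4; CH3(120°)/NH2(180°) gauche 2.9; CH3(120°)/Br(60°) gauche 3.6; Et(240°)/NH2(180°) gauche 3.4; Et(240°)/I(300°) gauche 4.2 → 19.1 kJ/mol.
A has the lowest total (18.5 kJ/mol).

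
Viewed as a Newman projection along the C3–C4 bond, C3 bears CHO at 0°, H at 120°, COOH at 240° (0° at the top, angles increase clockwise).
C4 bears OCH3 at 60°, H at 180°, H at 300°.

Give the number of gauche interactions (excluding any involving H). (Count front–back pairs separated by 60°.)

1

Non-H gauche pairs: CHO(0°)/OCH3(60°) — 1 interaction.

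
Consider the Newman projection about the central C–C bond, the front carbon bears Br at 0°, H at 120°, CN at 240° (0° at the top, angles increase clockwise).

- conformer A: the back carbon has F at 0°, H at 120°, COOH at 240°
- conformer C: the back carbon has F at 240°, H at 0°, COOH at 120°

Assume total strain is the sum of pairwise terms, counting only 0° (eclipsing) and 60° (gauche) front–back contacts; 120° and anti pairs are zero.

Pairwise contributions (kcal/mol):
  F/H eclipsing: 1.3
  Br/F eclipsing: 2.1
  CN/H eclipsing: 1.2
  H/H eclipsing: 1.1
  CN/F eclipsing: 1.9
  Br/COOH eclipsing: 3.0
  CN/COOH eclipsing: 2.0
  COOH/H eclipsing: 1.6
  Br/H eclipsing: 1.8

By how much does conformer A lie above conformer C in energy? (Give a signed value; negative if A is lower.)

A (eclipsed): Br–F eclipsed, H–H eclipsed, CN–COOH eclipsed; 2.1 + 1.1 + 2.0 = 5.2 kcal/mol.
C (eclipsed): Br–H eclipsed, H–COOH eclipsed, CN–F eclipsed; 1.8 + 1.6 + 1.9 = 5.3 kcal/mol.
E(A) − E(C) = 5.2 − 5.3 = -0.1 kcal/mol.

-0.1 kcal/mol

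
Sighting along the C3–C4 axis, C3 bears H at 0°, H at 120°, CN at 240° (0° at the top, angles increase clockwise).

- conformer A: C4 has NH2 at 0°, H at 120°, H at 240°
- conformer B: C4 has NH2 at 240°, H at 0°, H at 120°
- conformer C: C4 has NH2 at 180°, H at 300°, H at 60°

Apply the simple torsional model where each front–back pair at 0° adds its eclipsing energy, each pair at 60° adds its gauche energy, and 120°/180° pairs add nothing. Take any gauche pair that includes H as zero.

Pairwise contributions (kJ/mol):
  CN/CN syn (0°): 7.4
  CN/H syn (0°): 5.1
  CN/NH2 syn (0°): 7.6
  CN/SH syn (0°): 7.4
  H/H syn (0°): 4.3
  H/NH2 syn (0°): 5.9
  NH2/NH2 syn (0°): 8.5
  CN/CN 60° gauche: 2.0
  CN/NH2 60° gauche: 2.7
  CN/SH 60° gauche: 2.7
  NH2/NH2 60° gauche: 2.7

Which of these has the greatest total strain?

A is eclipsed. H at 0° is eclipsed with NH2 at 0° (5.9); H at 120° is eclipsed with H at 120° (4.3); CN at 240° is eclipsed with H at 240° (5.1). Total 15.3 kJ/mol.
B is eclipsed. H at 0° is eclipsed with H at 0° (4.3); H at 120° is eclipsed with H at 120° (4.3); CN at 240° is eclipsed with NH2 at 240° (7.6). Total 16.2 kJ/mol.
C is staggered. CN at 240° is gauche with NH2 at 180° (2.7). Total 2.7 kJ/mol.
B has the highest total (16.2 kJ/mol).

B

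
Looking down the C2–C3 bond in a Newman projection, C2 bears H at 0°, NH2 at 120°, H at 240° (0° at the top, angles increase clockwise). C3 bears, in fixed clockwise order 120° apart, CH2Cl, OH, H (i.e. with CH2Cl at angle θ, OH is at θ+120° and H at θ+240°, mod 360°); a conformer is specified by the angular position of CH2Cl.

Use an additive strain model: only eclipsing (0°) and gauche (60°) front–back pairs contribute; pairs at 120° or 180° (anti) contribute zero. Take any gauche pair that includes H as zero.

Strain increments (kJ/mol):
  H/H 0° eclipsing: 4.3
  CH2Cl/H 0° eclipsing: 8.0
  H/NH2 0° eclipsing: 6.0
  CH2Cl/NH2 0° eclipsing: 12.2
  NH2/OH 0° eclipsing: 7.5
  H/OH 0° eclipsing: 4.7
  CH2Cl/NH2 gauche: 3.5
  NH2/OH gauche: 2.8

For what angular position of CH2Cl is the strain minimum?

300°

CH2Cl at 0° (eclipsed): H–CH2Cl eclipsed, NH2–OH eclipsed, H–H eclipsed; 8.0 + 7.5 + 4.3 = 19.8 kJ/mol.
CH2Cl at 60° (staggered): NH2–CH2Cl gauche, NH2–OH gauche; 3.5 + 2.8 = 6.3 kJ/mol.
CH2Cl at 120° (eclipsed): H–H eclipsed, NH2–CH2Cl eclipsed, H–OH eclipsed; 4.3 + 12.2 + 4.7 = 21.2 kJ/mol.
CH2Cl at 180° (staggered): NH2–CH2Cl gauche; 3.5 = 3.5 kJ/mol.
CH2Cl at 240° (eclipsed): H–OH eclipsed, NH2–H eclipsed, H–CH2Cl eclipsed; 4.7 + 6.0 + 8.0 = 18.7 kJ/mol.
CH2Cl at 300° (staggered): NH2–OH gauche; 2.8 = 2.8 kJ/mol.
The minimum (2.8 kJ/mol) occurs with CH2Cl at 300°.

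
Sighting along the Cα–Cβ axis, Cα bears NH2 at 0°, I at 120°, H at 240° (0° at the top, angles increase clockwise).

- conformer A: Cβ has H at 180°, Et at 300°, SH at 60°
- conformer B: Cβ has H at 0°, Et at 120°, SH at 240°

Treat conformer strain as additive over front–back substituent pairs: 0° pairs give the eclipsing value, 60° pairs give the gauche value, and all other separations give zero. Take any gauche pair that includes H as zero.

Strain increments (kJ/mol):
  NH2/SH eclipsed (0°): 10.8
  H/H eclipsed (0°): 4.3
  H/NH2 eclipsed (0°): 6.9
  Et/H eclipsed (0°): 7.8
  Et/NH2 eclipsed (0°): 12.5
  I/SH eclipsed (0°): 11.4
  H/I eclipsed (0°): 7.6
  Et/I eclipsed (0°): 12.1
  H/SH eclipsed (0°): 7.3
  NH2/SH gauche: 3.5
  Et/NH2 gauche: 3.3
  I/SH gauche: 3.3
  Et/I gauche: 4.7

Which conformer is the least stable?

B

A (staggered): NH2(0°)/Et(300°) gauche 3.3; NH2(0°)/SH(60°) gauche 3.5; I(120°)/SH(60°) gauche 3.3 → 10.1 kJ/mol.
B (eclipsed): NH2(0°)/H(0°) eclipsed 6.9; I(120°)/Et(120°) eclipsed 12.1; H(240°)/SH(240°) eclipsed 7.3 → 26.3 kJ/mol.
B has the highest total (26.3 kJ/mol).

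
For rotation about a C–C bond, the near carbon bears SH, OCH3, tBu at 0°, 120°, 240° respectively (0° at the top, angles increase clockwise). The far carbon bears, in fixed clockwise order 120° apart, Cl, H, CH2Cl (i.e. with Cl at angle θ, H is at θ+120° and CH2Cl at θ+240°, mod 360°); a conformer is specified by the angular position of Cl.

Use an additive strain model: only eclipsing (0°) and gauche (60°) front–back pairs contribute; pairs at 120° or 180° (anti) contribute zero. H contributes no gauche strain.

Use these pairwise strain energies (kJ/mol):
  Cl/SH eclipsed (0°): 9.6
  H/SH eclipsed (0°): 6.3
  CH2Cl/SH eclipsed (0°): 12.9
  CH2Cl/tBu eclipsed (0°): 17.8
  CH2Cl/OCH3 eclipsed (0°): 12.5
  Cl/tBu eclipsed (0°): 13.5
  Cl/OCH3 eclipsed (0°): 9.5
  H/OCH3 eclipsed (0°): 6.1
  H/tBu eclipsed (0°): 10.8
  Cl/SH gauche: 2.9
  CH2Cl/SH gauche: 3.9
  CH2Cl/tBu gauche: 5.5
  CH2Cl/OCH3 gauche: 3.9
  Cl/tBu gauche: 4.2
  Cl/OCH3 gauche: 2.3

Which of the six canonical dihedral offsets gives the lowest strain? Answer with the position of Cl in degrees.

180°

Cl at 0° (eclipsed): SH(0°)/Cl(0°) eclipsed 9.6; OCH3(120°)/H(120°) eclipsed 6.1; tBu(240°)/CH2Cl(240°) eclipsed 17.8 → 33.5 kJ/mol.
Cl at 60° (staggered): SH(0°)/Cl(60°) gauche 2.9; SH(0°)/CH2Cl(300°) gauche 3.9; OCH3(120°)/Cl(60°) gauche 2.3; tBu(240°)/CH2Cl(300°) gauche 5.5 → 14.6 kJ/mol.
Cl at 120° (eclipsed): SH(0°)/CH2Cl(0°) eclipsed 12.9; OCH3(120°)/Cl(120°) eclipsed 9.5; tBu(240°)/H(240°) eclipsed 10.8 → 33.2 kJ/mol.
Cl at 180° (staggered): SH(0°)/CH2Cl(60°) gauche 3.9; OCH3(120°)/Cl(180°) gauche 2.3; OCH3(120°)/CH2Cl(60°) gauche 3.9; tBu(240°)/Cl(180°) gauche 4.2 → 14.3 kJ/mol.
Cl at 240° (eclipsed): SH(0°)/H(0°) eclipsed 6.3; OCH3(120°)/CH2Cl(120°) eclipsed 12.5; tBu(240°)/Cl(240°) eclipsed 13.5 → 32.3 kJ/mol.
Cl at 300° (staggered): SH(0°)/Cl(300°) gauche 2.9; OCH3(120°)/CH2Cl(180°) gauche 3.9; tBu(240°)/Cl(300°) gauche 4.2; tBu(240°)/CH2Cl(180°) gauche 5.5 → 16.5 kJ/mol.
The minimum (14.3 kJ/mol) occurs with Cl at 180°.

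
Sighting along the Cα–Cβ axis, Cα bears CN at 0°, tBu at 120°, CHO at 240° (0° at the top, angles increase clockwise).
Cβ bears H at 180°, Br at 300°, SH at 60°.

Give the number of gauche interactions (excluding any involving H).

Non-H gauche pairs: CN(0°)/Br(300°); CN(0°)/SH(60°); tBu(120°)/SH(60°); CHO(240°)/Br(300°) — 4 interactions.

4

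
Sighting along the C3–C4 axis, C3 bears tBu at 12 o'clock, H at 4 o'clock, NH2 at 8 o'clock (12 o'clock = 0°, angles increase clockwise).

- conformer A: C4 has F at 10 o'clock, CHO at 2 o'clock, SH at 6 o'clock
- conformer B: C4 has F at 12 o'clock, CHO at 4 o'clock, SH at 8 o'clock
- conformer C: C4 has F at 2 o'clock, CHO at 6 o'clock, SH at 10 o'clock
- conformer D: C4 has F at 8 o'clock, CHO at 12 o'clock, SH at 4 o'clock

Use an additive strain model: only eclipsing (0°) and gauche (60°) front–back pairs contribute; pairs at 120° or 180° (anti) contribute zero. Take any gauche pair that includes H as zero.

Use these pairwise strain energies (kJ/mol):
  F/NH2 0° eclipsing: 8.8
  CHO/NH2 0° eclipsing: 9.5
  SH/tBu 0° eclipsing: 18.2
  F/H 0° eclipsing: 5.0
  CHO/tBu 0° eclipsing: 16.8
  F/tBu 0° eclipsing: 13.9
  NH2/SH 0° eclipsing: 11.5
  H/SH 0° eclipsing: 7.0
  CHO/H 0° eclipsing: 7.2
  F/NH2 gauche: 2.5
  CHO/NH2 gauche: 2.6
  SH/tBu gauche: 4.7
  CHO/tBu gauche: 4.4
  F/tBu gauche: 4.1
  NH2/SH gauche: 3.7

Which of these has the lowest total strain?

A (staggered): tBu(0°)/F(300°) gauche 4.1; tBu(0°)/CHO(60°) gauche 4.4; NH2(240°)/F(300°) gauche 2.5; NH2(240°)/SH(180°) gauche 3.7 → 14.7 kJ/mol.
B (eclipsed): tBu(0°)/F(0°) eclipsed 13.9; H(120°)/CHO(120°) eclipsed 7.2; NH2(240°)/SH(240°) eclipsed 11.5 → 32.6 kJ/mol.
C (staggered): tBu(0°)/F(60°) gauche 4.1; tBu(0°)/SH(300°) gauche 4.7; NH2(240°)/CHO(180°) gauche 2.6; NH2(240°)/SH(300°) gauche 3.7 → 15.1 kJ/mol.
D (eclipsed): tBu(0°)/CHO(0°) eclipsed 16.8; H(120°)/SH(120°) eclipsed 7.0; NH2(240°)/F(240°) eclipsed 8.8 → 32.6 kJ/mol.
A has the lowest total (14.7 kJ/mol).

A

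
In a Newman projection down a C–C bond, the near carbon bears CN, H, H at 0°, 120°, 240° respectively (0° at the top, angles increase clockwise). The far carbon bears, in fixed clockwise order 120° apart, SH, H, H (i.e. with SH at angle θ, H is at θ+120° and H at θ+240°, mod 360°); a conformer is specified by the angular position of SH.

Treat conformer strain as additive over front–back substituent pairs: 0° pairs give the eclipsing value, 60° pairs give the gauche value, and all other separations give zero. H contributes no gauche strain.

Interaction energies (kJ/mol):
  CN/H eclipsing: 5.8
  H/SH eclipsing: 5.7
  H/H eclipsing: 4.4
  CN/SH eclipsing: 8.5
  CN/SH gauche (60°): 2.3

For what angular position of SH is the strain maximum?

0°

SH at 0° (eclipsed): CN–SH eclipsed, H–H eclipsed, H–H eclipsed; 8.5 + 4.4 + 4.4 = 17.3 kJ/mol.
SH at 60° (staggered): CN–SH gauche; 2.3 = 2.3 kJ/mol.
SH at 120° (eclipsed): CN–H eclipsed, H–SH eclipsed, H–H eclipsed; 5.8 + 5.7 + 4.4 = 15.9 kJ/mol.
SH at 180° (staggered): no non-H gauche contacts → 0.0 kJ/mol.
SH at 240° (eclipsed): CN–H eclipsed, H–H eclipsed, H–SH eclipsed; 5.8 + 4.4 + 5.7 = 15.9 kJ/mol.
SH at 300° (staggered): CN–SH gauche; 2.3 = 2.3 kJ/mol.
The maximum (17.3 kJ/mol) occurs with SH at 0°.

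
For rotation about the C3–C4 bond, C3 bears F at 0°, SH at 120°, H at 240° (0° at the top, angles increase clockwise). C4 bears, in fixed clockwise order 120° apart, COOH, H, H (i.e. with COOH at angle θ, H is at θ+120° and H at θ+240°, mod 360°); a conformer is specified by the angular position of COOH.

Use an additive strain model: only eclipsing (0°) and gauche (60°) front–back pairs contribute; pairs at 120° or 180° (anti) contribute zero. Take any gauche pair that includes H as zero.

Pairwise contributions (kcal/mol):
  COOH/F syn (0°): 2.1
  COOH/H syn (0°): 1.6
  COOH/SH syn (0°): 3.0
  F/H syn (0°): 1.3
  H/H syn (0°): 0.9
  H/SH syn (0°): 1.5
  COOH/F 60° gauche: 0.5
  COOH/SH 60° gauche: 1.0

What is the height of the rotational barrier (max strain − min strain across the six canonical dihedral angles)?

COOH at 0° is eclipsed. F at 0° is eclipsed with COOH at 0° (2.1); SH at 120° is eclipsed with H at 120° (1.5); H at 240° is eclipsed with H at 240° (0.9). Total 4.5 kcal/mol.
COOH at 60° is staggered. F at 0° is gauche with COOH at 60° (0.5); SH at 120° is gauche with COOH at 60° (1.0). Total 1.5 kcal/mol.
COOH at 120° is eclipsed. F at 0° is eclipsed with H at 0° (1.3); SH at 120° is eclipsed with COOH at 120° (3.0); H at 240° is eclipsed with H at 240° (0.9). Total 5.2 kcal/mol.
COOH at 180° is staggered. SH at 120° is gauche with COOH at 180° (1.0). Total 1.0 kcal/mol.
COOH at 240° is eclipsed. F at 0° is eclipsed with H at 0° (1.3); SH at 120° is eclipsed with H at 120° (1.5); H at 240° is eclipsed with COOH at 240° (1.6). Total 4.4 kcal/mol.
COOH at 300° is staggered. F at 0° is gauche with COOH at 300° (0.5). Total 0.5 kcal/mol.
Max at 120° (5.2 kcal/mol), min at 300° (0.5 kcal/mol); barrier = 4.7 kcal/mol.

4.7 kcal/mol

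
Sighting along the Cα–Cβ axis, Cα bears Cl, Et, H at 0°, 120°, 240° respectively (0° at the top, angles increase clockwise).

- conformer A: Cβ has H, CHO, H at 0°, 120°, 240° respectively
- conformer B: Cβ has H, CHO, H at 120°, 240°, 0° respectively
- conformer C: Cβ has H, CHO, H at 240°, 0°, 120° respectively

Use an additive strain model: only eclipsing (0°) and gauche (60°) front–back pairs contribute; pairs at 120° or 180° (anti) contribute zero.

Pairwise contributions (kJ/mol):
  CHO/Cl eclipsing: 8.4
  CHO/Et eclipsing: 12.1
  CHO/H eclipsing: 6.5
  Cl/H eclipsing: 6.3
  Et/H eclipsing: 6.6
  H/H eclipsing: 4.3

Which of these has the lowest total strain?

C

A (eclipsed): Cl(0°)/H(0°) eclipsed 6.3; Et(120°)/CHO(120°) eclipsed 12.1; H(240°)/H(240°) eclipsed 4.3 → 22.7 kJ/mol.
B (eclipsed): Cl(0°)/H(0°) eclipsed 6.3; Et(120°)/H(120°) eclipsed 6.6; H(240°)/CHO(240°) eclipsed 6.5 → 19.4 kJ/mol.
C (eclipsed): Cl(0°)/CHO(0°) eclipsed 8.4; Et(120°)/H(120°) eclipsed 6.6; H(240°)/H(240°) eclipsed 4.3 → 19.3 kJ/mol.
C has the lowest total (19.3 kJ/mol).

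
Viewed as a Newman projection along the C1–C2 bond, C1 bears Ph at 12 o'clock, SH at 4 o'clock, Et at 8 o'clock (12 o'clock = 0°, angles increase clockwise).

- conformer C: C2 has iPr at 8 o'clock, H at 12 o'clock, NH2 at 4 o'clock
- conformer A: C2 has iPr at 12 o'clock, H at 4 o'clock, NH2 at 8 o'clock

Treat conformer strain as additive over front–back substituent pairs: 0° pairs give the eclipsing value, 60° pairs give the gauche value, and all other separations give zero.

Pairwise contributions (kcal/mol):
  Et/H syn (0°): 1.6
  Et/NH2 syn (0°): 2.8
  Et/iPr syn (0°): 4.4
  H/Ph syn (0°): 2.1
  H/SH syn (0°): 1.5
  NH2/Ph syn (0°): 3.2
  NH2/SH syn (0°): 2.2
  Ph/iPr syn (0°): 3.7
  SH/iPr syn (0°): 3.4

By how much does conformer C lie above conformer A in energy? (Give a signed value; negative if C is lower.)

+0.7 kcal/mol

C (eclipsed): Ph–H eclipsed, SH–NH2 eclipsed, Et–iPr eclipsed; 2.1 + 2.2 + 4.4 = 8.7 kcal/mol.
A (eclipsed): Ph–iPr eclipsed, SH–H eclipsed, Et–NH2 eclipsed; 3.7 + 1.5 + 2.8 = 8.0 kcal/mol.
E(C) − E(A) = 8.7 − 8.0 = +0.7 kcal/mol.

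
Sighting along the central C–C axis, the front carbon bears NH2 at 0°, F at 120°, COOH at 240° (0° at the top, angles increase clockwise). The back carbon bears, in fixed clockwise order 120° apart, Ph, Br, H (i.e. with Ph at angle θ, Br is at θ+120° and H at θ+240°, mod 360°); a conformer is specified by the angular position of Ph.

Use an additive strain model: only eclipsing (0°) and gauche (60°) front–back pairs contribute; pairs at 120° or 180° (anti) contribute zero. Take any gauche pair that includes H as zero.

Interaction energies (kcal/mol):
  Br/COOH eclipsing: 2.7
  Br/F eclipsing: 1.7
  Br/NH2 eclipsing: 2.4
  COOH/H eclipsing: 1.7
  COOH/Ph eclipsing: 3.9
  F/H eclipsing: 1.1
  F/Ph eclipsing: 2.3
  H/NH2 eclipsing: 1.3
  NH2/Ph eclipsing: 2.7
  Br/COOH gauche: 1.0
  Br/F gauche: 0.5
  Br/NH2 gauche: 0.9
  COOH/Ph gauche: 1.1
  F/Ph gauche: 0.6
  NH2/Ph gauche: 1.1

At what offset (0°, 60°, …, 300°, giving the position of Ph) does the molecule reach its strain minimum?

Ph at 0° (eclipsed): NH2–Ph eclipsed, F–Br eclipsed, COOH–H eclipsed; 2.7 + 1.7 + 1.7 = 6.1 kcal/mol.
Ph at 60° (staggered): NH2–Ph gauche, F–Ph gauche, F–Br gauche, COOH–Br gauche; 1.1 + 0.6 + 0.5 + 1.0 = 3.2 kcal/mol.
Ph at 120° (eclipsed): NH2–H eclipsed, F–Ph eclipsed, COOH–Br eclipsed; 1.3 + 2.3 + 2.7 = 6.3 kcal/mol.
Ph at 180° (staggered): NH2–Br gauche, F–Ph gauche, COOH–Ph gauche, COOH–Br gauche; 0.9 + 0.6 + 1.1 + 1.0 = 3.6 kcal/mol.
Ph at 240° (eclipsed): NH2–Br eclipsed, F–H eclipsed, COOH–Ph eclipsed; 2.4 + 1.1 + 3.9 = 7.4 kcal/mol.
Ph at 300° (staggered): NH2–Ph gauche, NH2–Br gauche, F–Br gauche, COOH–Ph gauche; 1.1 + 0.9 + 0.5 + 1.1 = 3.6 kcal/mol.
The minimum (3.2 kcal/mol) occurs with Ph at 60°.

60°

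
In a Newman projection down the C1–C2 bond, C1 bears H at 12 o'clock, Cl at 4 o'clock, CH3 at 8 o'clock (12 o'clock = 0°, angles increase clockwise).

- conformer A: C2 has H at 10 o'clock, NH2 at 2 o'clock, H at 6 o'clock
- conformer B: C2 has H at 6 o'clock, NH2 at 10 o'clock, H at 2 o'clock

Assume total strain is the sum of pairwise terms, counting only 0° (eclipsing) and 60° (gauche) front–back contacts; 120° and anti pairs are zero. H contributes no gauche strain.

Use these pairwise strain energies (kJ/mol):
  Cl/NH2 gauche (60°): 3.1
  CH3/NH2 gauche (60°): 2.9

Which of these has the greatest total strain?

A

A (staggered): Cl–NH2 gauche; 3.1 = 3.1 kJ/mol.
B (staggered): CH3–NH2 gauche; 2.9 = 2.9 kJ/mol.
A has the highest total (3.1 kJ/mol).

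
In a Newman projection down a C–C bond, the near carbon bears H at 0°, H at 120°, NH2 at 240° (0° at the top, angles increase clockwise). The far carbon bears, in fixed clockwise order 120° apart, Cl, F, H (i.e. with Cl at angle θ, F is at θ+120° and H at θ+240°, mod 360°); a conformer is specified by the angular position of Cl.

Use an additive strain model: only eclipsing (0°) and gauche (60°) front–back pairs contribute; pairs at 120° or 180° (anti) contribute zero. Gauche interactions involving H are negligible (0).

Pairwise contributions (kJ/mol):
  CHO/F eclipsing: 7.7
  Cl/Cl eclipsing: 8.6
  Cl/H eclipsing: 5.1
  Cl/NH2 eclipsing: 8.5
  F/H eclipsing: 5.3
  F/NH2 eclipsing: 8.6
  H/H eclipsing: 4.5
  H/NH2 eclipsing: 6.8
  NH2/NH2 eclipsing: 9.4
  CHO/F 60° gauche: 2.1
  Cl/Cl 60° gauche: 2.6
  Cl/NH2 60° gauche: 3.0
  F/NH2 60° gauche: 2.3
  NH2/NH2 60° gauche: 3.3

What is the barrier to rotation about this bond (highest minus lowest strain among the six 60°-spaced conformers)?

16.0 kJ/mol

Cl at 0° (eclipsed): H(0°)/Cl(0°) eclipsed 5.1; H(120°)/F(120°) eclipsed 5.3; NH2(240°)/H(240°) eclipsed 6.8 → 17.2 kJ/mol.
Cl at 60° (staggered): NH2(240°)/F(180°) gauche 2.3 → 2.3 kJ/mol.
Cl at 120° (eclipsed): H(0°)/H(0°) eclipsed 4.5; H(120°)/Cl(120°) eclipsed 5.1; NH2(240°)/F(240°) eclipsed 8.6 → 18.2 kJ/mol.
Cl at 180° (staggered): NH2(240°)/Cl(180°) gauche 3.0; NH2(240°)/F(300°) gauche 2.3 → 5.3 kJ/mol.
Cl at 240° (eclipsed): H(0°)/F(0°) eclipsed 5.3; H(120°)/H(120°) eclipsed 4.5; NH2(240°)/Cl(240°) eclipsed 8.5 → 18.3 kJ/mol.
Cl at 300° (staggered): NH2(240°)/Cl(300°) gauche 3.0 → 3.0 kJ/mol.
Max at 240° (18.3 kJ/mol), min at 60° (2.3 kJ/mol); barrier = 16.0 kJ/mol.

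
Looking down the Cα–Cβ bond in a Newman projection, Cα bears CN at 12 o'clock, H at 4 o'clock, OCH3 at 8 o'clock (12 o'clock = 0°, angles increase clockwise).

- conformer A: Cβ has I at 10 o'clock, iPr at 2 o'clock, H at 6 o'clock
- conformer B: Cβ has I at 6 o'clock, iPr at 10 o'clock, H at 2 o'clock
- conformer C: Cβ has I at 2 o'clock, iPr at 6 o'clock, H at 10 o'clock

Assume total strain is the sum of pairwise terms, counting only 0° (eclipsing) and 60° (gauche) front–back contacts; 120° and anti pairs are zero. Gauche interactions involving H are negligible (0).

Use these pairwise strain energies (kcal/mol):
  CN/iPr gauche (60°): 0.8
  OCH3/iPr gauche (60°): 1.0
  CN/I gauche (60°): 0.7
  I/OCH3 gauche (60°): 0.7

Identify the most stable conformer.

C

A (staggered): CN(0°)/I(300°) gauche 0.7; CN(0°)/iPr(60°) gauche 0.8; OCH3(240°)/I(300°) gauche 0.7 → 2.2 kcal/mol.
B (staggered): CN(0°)/iPr(300°) gauche 0.8; OCH3(240°)/I(180°) gauche 0.7; OCH3(240°)/iPr(300°) gauche 1.0 → 2.5 kcal/mol.
C (staggered): CN(0°)/I(60°) gauche 0.7; OCH3(240°)/iPr(180°) gauche 1.0 → 1.7 kcal/mol.
C has the lowest total (1.7 kcal/mol).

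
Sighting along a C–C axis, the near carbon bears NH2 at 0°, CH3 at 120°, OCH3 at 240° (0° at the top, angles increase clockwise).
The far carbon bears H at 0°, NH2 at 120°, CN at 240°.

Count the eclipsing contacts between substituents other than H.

Non-H eclipsing pairs: CH3(120°)/NH2(120°); OCH3(240°)/CN(240°) — 2 interactions.

2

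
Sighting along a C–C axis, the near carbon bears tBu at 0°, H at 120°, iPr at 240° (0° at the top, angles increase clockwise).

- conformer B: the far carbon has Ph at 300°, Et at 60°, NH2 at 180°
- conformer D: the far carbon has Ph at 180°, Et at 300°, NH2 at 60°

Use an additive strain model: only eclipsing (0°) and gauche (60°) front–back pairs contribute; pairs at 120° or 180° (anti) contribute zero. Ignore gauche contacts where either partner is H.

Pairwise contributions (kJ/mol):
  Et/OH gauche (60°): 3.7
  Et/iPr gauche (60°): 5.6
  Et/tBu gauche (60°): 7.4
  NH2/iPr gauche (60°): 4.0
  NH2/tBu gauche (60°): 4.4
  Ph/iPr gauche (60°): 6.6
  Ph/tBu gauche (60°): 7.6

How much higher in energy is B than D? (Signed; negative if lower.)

B is staggered. tBu at 0° is gauche with Ph at 300° (7.6); tBu at 0° is gauche with Et at 60° (7.4); iPr at 240° is gauche with Ph at 300° (6.6); iPr at 240° is gauche with NH2 at 180° (4.0). Total 25.6 kJ/mol.
D is staggered. tBu at 0° is gauche with Et at 300° (7.4); tBu at 0° is gauche with NH2 at 60° (4.4); iPr at 240° is gauche with Ph at 180° (6.6); iPr at 240° is gauche with Et at 300° (5.6). Total 24.0 kJ/mol.
E(B) − E(D) = 25.6 − 24.0 = +1.6 kJ/mol.

+1.6 kJ/mol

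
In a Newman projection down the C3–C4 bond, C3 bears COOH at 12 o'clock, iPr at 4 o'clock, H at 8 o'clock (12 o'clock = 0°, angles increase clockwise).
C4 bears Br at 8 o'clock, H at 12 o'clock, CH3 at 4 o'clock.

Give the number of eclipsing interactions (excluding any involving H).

Non-H eclipsing pairs: iPr(120°)/CH3(120°) — 1 interaction.

1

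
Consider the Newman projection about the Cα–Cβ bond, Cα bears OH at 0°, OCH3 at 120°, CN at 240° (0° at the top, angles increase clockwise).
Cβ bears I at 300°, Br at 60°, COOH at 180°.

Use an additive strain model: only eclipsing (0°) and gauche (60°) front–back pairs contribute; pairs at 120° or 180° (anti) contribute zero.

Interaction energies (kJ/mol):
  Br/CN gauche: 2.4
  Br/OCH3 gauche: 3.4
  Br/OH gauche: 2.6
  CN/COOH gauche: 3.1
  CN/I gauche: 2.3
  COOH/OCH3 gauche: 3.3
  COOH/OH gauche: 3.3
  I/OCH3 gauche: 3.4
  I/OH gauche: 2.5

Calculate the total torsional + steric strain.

This conformer (staggered): OH–I gauche, OH–Br gauche, OCH3–Br gauche, OCH3–COOH gauche, CN–I gauche, CN–COOH gauche; 2.5 + 2.6 + 3.4 + 3.3 + 2.3 + 3.1 = 17.2 kJ/mol.

17.2 kJ/mol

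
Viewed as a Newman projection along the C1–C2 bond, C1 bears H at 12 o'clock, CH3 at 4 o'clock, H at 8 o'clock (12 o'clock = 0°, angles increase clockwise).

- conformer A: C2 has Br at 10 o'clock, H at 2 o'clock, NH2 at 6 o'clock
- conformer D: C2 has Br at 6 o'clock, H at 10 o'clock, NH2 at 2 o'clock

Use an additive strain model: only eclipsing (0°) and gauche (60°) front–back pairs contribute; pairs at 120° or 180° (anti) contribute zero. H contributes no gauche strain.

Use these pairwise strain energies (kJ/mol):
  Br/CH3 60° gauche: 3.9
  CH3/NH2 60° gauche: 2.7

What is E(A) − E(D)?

-3.9 kJ/mol

A (staggered): CH3–NH2 gauche; 2.7 = 2.7 kJ/mol.
D (staggered): CH3–Br gauche, CH3–NH2 gauche; 3.9 + 2.7 = 6.6 kJ/mol.
E(A) − E(D) = 2.7 − 6.6 = -3.9 kJ/mol.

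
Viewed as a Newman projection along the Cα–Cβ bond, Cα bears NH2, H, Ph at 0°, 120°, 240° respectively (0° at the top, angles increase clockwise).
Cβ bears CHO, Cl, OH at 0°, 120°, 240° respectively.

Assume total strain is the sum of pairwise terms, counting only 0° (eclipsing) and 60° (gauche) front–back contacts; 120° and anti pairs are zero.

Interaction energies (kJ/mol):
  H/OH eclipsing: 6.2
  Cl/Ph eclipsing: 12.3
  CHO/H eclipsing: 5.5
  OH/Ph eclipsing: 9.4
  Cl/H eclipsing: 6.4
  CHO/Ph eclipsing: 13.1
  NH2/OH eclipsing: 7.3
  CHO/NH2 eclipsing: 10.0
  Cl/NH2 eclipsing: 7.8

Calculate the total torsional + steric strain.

25.8 kJ/mol

This conformer is eclipsed. NH2 at 0° is eclipsed with CHO at 0° (10.0); H at 120° is eclipsed with Cl at 120° (6.4); Ph at 240° is eclipsed with OH at 240° (9.4). Total 25.8 kJ/mol.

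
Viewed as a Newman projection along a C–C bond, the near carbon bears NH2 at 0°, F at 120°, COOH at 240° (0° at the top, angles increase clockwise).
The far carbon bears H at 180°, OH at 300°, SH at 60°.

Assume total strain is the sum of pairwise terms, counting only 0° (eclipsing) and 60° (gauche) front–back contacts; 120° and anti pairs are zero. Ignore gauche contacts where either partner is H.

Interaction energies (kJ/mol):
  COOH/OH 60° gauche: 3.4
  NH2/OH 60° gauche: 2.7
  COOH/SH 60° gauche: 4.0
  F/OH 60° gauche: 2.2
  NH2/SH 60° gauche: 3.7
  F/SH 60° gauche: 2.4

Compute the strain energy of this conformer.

This conformer (staggered): NH2–OH gauche, NH2–SH gauche, F–SH gauche, COOH–OH gauche; 2.7 + 3.7 + 2.4 + 3.4 = 12.2 kJ/mol.

12.2 kJ/mol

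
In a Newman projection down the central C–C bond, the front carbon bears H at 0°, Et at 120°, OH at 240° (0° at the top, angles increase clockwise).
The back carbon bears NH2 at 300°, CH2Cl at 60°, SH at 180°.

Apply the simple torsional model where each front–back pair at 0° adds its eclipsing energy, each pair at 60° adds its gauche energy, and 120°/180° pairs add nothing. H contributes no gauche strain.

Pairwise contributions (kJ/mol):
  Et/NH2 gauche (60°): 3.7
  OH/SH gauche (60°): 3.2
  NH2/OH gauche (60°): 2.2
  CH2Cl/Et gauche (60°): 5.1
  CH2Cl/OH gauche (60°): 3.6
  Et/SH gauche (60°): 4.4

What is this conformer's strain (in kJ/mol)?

14.9 kJ/mol

This conformer (staggered): Et–CH2Cl gauche, Et–SH gauche, OH–NH2 gauche, OH–SH gauche; 5.1 + 4.4 + 2.2 + 3.2 = 14.9 kJ/mol.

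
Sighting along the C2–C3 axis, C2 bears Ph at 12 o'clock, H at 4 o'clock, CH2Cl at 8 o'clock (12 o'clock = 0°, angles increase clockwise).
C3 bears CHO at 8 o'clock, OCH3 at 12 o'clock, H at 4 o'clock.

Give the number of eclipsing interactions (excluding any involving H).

Non-H eclipsing pairs: Ph(0°)/OCH3(0°); CH2Cl(240°)/CHO(240°) — 2 interactions.

2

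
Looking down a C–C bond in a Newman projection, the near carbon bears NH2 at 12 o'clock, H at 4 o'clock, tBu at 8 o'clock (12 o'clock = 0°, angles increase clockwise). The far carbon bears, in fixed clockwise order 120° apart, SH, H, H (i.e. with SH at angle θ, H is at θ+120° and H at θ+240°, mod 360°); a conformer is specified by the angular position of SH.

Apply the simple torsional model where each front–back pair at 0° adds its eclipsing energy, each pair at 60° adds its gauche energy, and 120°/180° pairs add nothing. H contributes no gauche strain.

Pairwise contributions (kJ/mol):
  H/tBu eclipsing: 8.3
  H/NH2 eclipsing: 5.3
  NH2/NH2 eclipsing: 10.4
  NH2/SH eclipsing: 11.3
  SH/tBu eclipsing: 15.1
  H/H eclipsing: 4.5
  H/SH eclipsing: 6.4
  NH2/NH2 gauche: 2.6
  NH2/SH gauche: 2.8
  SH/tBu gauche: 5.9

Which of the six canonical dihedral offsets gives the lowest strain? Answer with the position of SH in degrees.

60°

SH at 0° (eclipsed): NH2(0°)/SH(0°) eclipsed 11.3; H(120°)/H(120°) eclipsed 4.5; tBu(240°)/H(240°) eclipsed 8.3 → 24.1 kJ/mol.
SH at 60° (staggered): NH2(0°)/SH(60°) gauche 2.8 → 2.8 kJ/mol.
SH at 120° (eclipsed): NH2(0°)/H(0°) eclipsed 5.3; H(120°)/SH(120°) eclipsed 6.4; tBu(240°)/H(240°) eclipsed 8.3 → 20.0 kJ/mol.
SH at 180° (staggered): tBu(240°)/SH(180°) gauche 5.9 → 5.9 kJ/mol.
SH at 240° (eclipsed): NH2(0°)/H(0°) eclipsed 5.3; H(120°)/H(120°) eclipsed 4.5; tBu(240°)/SH(240°) eclipsed 15.1 → 24.9 kJ/mol.
SH at 300° (staggered): NH2(0°)/SH(300°) gauche 2.8; tBu(240°)/SH(300°) gauche 5.9 → 8.7 kJ/mol.
The minimum (2.8 kJ/mol) occurs with SH at 60°.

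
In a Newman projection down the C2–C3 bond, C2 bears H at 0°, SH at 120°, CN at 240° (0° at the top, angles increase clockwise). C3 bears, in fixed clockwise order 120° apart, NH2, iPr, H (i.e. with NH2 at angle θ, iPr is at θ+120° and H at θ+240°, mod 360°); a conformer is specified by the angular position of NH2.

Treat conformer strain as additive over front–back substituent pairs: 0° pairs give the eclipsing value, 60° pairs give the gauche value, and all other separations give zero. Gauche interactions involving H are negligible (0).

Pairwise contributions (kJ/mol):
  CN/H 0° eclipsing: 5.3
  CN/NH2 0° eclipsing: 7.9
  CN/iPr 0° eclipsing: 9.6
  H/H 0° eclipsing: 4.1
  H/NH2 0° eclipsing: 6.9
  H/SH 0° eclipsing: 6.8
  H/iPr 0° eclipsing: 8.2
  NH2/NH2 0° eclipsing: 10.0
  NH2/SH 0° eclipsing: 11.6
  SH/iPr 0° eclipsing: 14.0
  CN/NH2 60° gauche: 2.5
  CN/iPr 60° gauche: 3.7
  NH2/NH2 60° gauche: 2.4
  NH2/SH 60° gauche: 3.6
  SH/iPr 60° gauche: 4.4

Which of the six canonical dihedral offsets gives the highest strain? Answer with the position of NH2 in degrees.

0°

NH2 at 0° (eclipsed): H(0°)/NH2(0°) eclipsed 6.9; SH(120°)/iPr(120°) eclipsed 14.0; CN(240°)/H(240°) eclipsed 5.3 → 26.2 kJ/mol.
NH2 at 60° (staggered): SH(120°)/NH2(60°) gauche 3.6; SH(120°)/iPr(180°) gauche 4.4; CN(240°)/iPr(180°) gauche 3.7 → 11.7 kJ/mol.
NH2 at 120° (eclipsed): H(0°)/H(0°) eclipsed 4.1; SH(120°)/NH2(120°) eclipsed 11.6; CN(240°)/iPr(240°) eclipsed 9.6 → 25.3 kJ/mol.
NH2 at 180° (staggered): SH(120°)/NH2(180°) gauche 3.6; CN(240°)/NH2(180°) gauche 2.5; CN(240°)/iPr(300°) gauche 3.7 → 9.8 kJ/mol.
NH2 at 240° (eclipsed): H(0°)/iPr(0°) eclipsed 8.2; SH(120°)/H(120°) eclipsed 6.8; CN(240°)/NH2(240°) eclipsed 7.9 → 22.9 kJ/mol.
NH2 at 300° (staggered): SH(120°)/iPr(60°) gauche 4.4; CN(240°)/NH2(300°) gauche 2.5 → 6.9 kJ/mol.
The maximum (26.2 kJ/mol) occurs with NH2 at 0°.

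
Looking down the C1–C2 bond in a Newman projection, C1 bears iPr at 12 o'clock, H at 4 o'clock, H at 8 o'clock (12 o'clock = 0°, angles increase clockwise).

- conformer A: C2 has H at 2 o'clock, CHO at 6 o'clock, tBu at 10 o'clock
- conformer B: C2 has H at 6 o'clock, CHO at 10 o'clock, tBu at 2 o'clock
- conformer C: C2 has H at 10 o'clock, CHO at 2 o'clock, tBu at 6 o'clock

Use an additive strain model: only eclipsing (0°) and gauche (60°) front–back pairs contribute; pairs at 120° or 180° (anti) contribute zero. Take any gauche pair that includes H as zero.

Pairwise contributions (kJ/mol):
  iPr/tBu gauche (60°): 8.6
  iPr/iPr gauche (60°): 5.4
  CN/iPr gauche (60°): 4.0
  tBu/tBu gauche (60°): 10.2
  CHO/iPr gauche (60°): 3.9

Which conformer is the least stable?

B

A is staggered. iPr at 0° is gauche with tBu at 300° (8.6). Total 8.6 kJ/mol.
B is staggered. iPr at 0° is gauche with CHO at 300° (3.9); iPr at 0° is gauche with tBu at 60° (8.6). Total 12.5 kJ/mol.
C is staggered. iPr at 0° is gauche with CHO at 60° (3.9). Total 3.9 kJ/mol.
B has the highest total (12.5 kJ/mol).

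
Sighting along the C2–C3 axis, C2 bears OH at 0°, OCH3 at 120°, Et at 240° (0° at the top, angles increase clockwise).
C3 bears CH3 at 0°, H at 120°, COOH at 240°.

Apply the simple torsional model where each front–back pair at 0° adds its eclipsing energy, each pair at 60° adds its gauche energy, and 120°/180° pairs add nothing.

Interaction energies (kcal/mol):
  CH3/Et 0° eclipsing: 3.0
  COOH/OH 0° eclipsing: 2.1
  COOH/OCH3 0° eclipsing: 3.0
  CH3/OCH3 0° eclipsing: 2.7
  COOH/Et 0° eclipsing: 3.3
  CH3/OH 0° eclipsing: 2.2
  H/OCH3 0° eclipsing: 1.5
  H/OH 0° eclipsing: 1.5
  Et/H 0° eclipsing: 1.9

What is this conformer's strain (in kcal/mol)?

This conformer (eclipsed): OH–CH3 eclipsed, OCH3–H eclipsed, Et–COOH eclipsed; 2.2 + 1.5 + 3.3 = 7.0 kcal/mol.

7.0 kcal/mol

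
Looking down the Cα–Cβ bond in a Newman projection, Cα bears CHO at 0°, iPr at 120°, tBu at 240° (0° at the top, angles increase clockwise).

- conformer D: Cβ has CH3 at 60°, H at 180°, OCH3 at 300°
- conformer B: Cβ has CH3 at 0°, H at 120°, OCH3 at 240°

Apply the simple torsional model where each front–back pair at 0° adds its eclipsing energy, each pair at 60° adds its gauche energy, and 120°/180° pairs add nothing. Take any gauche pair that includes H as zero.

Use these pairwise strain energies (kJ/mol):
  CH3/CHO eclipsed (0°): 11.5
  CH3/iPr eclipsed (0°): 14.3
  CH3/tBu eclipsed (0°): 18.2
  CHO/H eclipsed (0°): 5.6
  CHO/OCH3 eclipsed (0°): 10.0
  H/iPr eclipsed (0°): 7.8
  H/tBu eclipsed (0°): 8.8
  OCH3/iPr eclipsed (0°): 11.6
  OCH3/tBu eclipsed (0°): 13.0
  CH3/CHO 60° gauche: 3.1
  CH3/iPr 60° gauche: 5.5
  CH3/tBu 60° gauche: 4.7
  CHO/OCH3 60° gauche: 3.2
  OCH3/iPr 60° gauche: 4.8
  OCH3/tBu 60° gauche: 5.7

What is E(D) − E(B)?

D (staggered): CHO(0°)/CH3(60°) gauche 3.1; CHO(0°)/OCH3(300°) gauche 3.2; iPr(120°)/CH3(60°) gauche 5.5; tBu(240°)/OCH3(300°) gauche 5.7 → 17.5 kJ/mol.
B (eclipsed): CHO(0°)/CH3(0°) eclipsed 11.5; iPr(120°)/H(120°) eclipsed 7.8; tBu(240°)/OCH3(240°) eclipsed 13.0 → 32.3 kJ/mol.
E(D) − E(B) = 17.5 − 32.3 = -14.8 kJ/mol.

-14.8 kJ/mol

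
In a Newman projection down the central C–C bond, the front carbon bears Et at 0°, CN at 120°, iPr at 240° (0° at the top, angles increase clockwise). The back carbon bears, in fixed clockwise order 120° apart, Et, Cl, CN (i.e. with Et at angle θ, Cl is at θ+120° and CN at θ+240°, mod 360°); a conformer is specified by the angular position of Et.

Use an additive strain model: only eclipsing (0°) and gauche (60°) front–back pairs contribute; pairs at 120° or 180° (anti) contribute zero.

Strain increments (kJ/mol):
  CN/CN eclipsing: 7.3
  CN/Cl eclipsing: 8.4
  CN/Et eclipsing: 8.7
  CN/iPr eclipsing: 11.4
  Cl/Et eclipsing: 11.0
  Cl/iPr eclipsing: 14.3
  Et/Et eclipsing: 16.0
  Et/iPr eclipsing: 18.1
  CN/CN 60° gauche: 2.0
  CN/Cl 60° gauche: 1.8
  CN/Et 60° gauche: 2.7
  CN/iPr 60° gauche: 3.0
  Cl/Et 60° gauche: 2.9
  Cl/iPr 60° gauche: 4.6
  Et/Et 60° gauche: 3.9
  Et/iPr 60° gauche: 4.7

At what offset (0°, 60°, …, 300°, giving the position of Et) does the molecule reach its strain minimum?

Et at 0° is eclipsed. Et at 0° is eclipsed with Et at 0° (16.0); CN at 120° is eclipsed with Cl at 120° (8.4); iPr at 240° is eclipsed with CN at 240° (11.4). Total 35.8 kJ/mol.
Et at 60° is staggered. Et at 0° is gauche with Et at 60° (3.9); Et at 0° is gauche with CN at 300° (2.7); CN at 120° is gauche with Et at 60° (2.7); CN at 120° is gauche with Cl at 180° (1.8); iPr at 240° is gauche with Cl at 180° (4.6); iPr at 240° is gauche with CN at 300° (3.0). Total 18.7 kJ/mol.
Et at 120° is eclipsed. Et at 0° is eclipsed with CN at 0° (8.7); CN at 120° is eclipsed with Et at 120° (8.7); iPr at 240° is eclipsed with Cl at 240° (14.3). Total 31.7 kJ/mol.
Et at 180° is staggered. Et at 0° is gauche with Cl at 300° (2.9); Et at 0° is gauche with CN at 60° (2.7); CN at 120° is gauche with Et at 180° (2.7); CN at 120° is gauche with CN at 60° (2.0); iPr at 240° is gauche with Et at 180° (4.7); iPr at 240° is gauche with Cl at 300° (4.6). Total 19.6 kJ/mol.
Et at 240° is eclipsed. Et at 0° is eclipsed with Cl at 0° (11.0); CN at 120° is eclipsed with CN at 120° (7.3); iPr at 240° is eclipsed with Et at 240° (18.1). Total 36.4 kJ/mol.
Et at 300° is staggered. Et at 0° is gauche with Et at 300° (3.9); Et at 0° is gauche with Cl at 60° (2.9); CN at 120° is gauche with Cl at 60° (1.8); CN at 120° is gauche with CN at 180° (2.0); iPr at 240° is gauche with Et at 300° (4.7); iPr at 240° is gauche with CN at 180° (3.0). Total 18.3 kJ/mol.
The minimum (18.3 kJ/mol) occurs with Et at 300°.

300°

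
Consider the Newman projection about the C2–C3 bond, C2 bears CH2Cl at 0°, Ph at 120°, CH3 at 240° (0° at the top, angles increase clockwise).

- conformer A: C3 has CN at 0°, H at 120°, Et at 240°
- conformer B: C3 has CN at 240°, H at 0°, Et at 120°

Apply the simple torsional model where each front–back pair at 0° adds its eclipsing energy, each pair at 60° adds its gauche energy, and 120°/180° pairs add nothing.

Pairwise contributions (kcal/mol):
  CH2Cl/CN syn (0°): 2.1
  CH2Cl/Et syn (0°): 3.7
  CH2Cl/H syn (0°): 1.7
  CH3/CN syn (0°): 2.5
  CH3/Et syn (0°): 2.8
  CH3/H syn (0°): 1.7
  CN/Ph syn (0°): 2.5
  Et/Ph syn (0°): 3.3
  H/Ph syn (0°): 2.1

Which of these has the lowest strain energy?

A

A is eclipsed. CH2Cl at 0° is eclipsed with CN at 0° (2.1); Ph at 120° is eclipsed with H at 120° (2.1); CH3 at 240° is eclipsed with Et at 240° (2.8). Total 7.0 kcal/mol.
B is eclipsed. CH2Cl at 0° is eclipsed with H at 0° (1.7); Ph at 120° is eclipsed with Et at 120° (3.3); CH3 at 240° is eclipsed with CN at 240° (2.5). Total 7.5 kcal/mol.
A has the lowest total (7.0 kcal/mol).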